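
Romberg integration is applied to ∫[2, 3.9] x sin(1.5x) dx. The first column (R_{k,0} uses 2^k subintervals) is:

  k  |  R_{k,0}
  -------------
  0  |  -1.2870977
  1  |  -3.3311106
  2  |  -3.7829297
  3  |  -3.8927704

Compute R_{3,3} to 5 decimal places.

-3.92912

Richardson extrapolation on the trapezoidal column (denominator 4−1=3):
R_{1,1} = -3.3311106 + (-3.3311106 − (-1.2870977))/3 = -4.0124482
R_{2,1} = -3.7829297 + (-3.7829297 − (-3.3311106))/3 = -3.9335361
R_{3,1} = (4·(-3.8927704) − (-3.7829297)) / 3 = -3.9293840
R_{2,2} = (16·(-3.9335361) − (-4.0124482)) / 15 = -3.9282753
R_{3,2} = -3.9293840 + (-3.9293840 − (-3.9335361))/15 = -3.9291072
R_{3,3} = (64·(-3.9291072) − (-3.9282753)) / 63 = -3.9291204
(Column j=1 coincides with Simpson's rule on the same nodes.)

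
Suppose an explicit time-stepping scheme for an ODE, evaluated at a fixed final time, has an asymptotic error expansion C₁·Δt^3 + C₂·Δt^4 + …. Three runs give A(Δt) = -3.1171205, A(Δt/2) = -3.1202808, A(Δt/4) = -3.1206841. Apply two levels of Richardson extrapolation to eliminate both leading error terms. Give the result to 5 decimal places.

First eliminate the Δt^3 term (factor 2^3 = 8):
  B₁ = (8·(-3.1202808) − (-3.1171205))/7 = -3.1207323
  B₂ = (8·(-3.1206841) − (-3.1202808))/7 = -3.1207417
Then eliminate the Δt^4 term (factor 2^4 = 16):
  (16·(-3.1207417) − (-3.1207323))/15 = -3.1207423

-3.12074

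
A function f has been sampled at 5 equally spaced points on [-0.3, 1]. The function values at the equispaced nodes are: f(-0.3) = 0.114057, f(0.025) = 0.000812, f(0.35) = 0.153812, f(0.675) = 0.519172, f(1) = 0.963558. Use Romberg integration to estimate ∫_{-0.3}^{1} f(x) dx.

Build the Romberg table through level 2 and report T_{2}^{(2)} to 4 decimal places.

0.3760

T_{0}^{(0)} (trapezoid, 1 panel, h=1.3000): 0.700450
T_{1}^{(0)} (trapezoid, 2 panels, h=0.6500): 0.450203
T_{2}^{(0)} (trapezoid, 4 panels, h=0.3250): 0.394096
T_{1}^{(1)} = 0.450203 + (0.450203 − 0.700450)/3 = 0.366787
T_{2}^{(1)} = 0.394096 + (0.394096 − 0.450203)/3 = 0.375394
T_{2}^{(2)} = 0.375394 + (0.375394 − 0.366787)/15 = 0.375968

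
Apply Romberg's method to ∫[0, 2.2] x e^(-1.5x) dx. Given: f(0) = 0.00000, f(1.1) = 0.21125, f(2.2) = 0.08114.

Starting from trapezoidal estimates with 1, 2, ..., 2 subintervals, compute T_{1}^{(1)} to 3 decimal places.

0.340

T_{0}^{(0)} (trapezoid, 1 panel, h=2.2000): 0.08925
T_{1}^{(0)} (trapezoid, 2 panels, h=1.1000): 0.27700
T_{1}^{(1)} = 0.27700 + (0.27700 − 0.08925)/3 = 0.33958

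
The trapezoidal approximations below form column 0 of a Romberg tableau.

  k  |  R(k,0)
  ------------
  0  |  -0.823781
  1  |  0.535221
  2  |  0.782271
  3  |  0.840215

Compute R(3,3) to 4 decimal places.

R(1,1) = 0.535221 + (0.535221 − (-0.823781))/3 = 0.988222
R(2,1) = 0.782271 + (0.782271 − 0.535221)/3 = 0.864621
R(3,1) = 0.840215 + (0.840215 − 0.782271)/3 = 0.859530
R(2,2) = 0.864621 + (0.864621 − 0.988222)/15 = 0.856381
R(3,2) = (16·0.859530 − 0.864621) / 15 = 0.859191
R(3,3) = 0.859191 + (0.859191 − 0.856381)/63 = 0.859236
(Column j=1 coincides with Simpson's rule on the same nodes.)

0.8592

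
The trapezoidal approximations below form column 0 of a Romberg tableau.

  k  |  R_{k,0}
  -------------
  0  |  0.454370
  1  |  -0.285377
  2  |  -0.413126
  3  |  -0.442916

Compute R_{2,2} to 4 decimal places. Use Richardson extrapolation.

R_{1,1} = -0.285377 + (-0.285377 − 0.454370)/3 = -0.531959
R_{2,1} = -0.413126 + (-0.413126 − (-0.285377))/3 = -0.455709
R_{2,2} = (16·(-0.455709) − (-0.531959)) / 15 = -0.450626
(Column j=1 coincides with Simpson's rule on the same nodes.)

-0.4506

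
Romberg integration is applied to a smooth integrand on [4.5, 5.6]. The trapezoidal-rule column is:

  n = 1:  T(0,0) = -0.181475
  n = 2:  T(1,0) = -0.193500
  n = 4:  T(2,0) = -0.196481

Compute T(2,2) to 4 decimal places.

T(1,1) = (4·(-0.193500) − (-0.181475)) / 3 = -0.197508
T(2,1) = -0.196481 + (-0.196481 − (-0.193500))/3 = -0.197475
T(2,2) = -0.197475 + (-0.197475 − (-0.197508))/15 = -0.197473
(Column j=1 coincides with Simpson's rule on the same nodes.)

-0.1975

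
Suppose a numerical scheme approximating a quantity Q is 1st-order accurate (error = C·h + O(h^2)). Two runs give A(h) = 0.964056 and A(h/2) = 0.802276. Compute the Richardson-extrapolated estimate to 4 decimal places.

Extrapolated value = (2·A(h/2) − A(h)) / (2 − 1)
= (2·0.802276 − 0.964056) / 1
= 0.640496 / 1 = 0.640496

0.6405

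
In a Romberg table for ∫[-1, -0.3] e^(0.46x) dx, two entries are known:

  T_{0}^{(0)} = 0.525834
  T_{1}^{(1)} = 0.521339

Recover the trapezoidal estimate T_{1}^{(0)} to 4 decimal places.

From T_{1}^{(1)} = (4·T_{1}^{(0)} − T_{0}^{(0)})/3, solve for T_{1}^{(0)}:
4·T_{1}^{(0)} = 3·0.521339 + 0.525834 = 2.089851
T_{1}^{(0)} = 0.522463

0.5225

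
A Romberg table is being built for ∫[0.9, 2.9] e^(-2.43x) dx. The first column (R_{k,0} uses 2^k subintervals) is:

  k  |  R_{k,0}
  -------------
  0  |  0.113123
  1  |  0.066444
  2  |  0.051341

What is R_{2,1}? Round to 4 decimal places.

Richardson extrapolation on the trapezoidal column (denominator 4−1=3):
R_{2,1} = 0.051341 + (0.051341 − 0.066444)/3 = 0.046307

0.0463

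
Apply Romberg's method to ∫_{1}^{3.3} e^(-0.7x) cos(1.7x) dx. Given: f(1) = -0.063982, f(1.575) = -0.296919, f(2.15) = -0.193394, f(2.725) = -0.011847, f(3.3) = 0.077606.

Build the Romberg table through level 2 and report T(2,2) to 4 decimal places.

T(0,0) (trapezoid, 1 panel, h=2.3000): 0.015668
T(1,0) (trapezoid, 2 panels, h=1.1500): -0.214569
T(2,0) (trapezoid, 4 panels, h=0.5750): -0.284825
T(1,1) = -0.214569 + (-0.214569 − 0.015668)/3 = -0.291315
T(2,1) = -0.284825 + (-0.284825 − (-0.214569))/3 = -0.308244
T(2,2) = -0.308244 + (-0.308244 − (-0.291315))/15 = -0.309373

-0.3094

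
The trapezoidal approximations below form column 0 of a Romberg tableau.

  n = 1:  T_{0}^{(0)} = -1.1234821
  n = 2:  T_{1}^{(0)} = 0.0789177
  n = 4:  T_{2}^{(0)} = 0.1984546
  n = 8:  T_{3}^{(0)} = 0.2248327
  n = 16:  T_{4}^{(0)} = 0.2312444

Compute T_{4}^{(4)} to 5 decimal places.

0.23337

Richardson extrapolation on the trapezoidal column (denominator 4−1=3):
T_{1}^{(1)} = 0.0789177 + (0.0789177 − (-1.1234821))/3 = 0.4797176
T_{2}^{(1)} = 0.1984546 + (0.1984546 − 0.0789177)/3 = 0.2383002
T_{3}^{(1)} = 0.2248327 + (0.2248327 − 0.1984546)/3 = 0.2336254
T_{4}^{(1)} = (4·0.2312444 − 0.2248327) / 3 = 0.2333816
T_{2}^{(2)} = 0.2383002 + (0.2383002 − 0.4797176)/15 = 0.2222057
T_{3}^{(2)} = 0.2336254 + (0.2336254 − 0.2383002)/15 = 0.2333137
T_{4}^{(2)} = (16·0.2333816 − 0.2336254) / 15 = 0.2333653
T_{3}^{(3)} = (64·0.2333137 − 0.2222057) / 63 = 0.2334900
T_{4}^{(3)} = (64·0.2333653 − 0.2333137) / 63 = 0.2333661
T_{4}^{(4)} = 0.2333661 + (0.2333661 − 0.2334900)/255 = 0.2333656
(Column j=1 coincides with Simpson's rule on the same nodes.)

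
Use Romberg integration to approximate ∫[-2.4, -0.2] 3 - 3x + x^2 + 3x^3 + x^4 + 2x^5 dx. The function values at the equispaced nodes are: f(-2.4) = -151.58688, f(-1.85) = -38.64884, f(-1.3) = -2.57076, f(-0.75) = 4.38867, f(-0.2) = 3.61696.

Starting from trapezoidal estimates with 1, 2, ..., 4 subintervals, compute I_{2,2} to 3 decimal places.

-52.872

I_{0,0} (trapezoid, 1 panel, h=2.2000): -162.76691
I_{1,0} (trapezoid, 2 panels, h=1.1000): -84.21129
I_{2,0} (trapezoid, 4 panels, h=0.5500): -60.94874
I_{1,1} = -84.21129 + (-84.21129 − (-162.76691))/3 = -58.02608
I_{2,1} = -60.94874 + (-60.94874 − (-84.21129))/3 = -53.19456
I_{2,2} = -53.19456 + (-53.19456 − (-58.02608))/15 = -52.87246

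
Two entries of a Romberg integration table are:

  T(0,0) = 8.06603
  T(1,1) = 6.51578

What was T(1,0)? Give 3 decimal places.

6.903

From T(1,1) = (4·T(1,0) − T(0,0))/3, solve for T(1,0):
4·T(1,0) = 3·6.51578 + 8.06603 = 27.61337
T(1,0) = 6.90334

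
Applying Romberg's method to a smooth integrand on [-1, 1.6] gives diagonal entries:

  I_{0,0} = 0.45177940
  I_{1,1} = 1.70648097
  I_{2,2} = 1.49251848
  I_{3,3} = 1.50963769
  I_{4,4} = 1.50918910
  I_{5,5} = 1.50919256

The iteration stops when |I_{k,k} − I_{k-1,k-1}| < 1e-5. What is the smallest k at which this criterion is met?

k = 5

|I_{1,1} − I_{0,0}| = 1.25470157 ≥ 1e-5
|I_{2,2} − I_{1,1}| = 0.21396249 ≥ 1e-5
|I_{3,3} − I_{2,2}| = 0.01711921 ≥ 1e-5
|I_{4,4} − I_{3,3}| = 0.00044859 ≥ 1e-5
|I_{5,5} − I_{4,4}| = 0.00000346 < 1e-5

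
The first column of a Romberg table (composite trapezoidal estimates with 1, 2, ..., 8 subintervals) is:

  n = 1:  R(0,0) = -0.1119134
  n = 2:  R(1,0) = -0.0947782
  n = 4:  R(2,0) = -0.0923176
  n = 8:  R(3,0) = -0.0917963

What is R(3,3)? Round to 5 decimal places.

-0.09163

Richardson extrapolation on the trapezoidal column (denominator 4−1=3):
R(1,1) = (4·(-0.0947782) − (-0.1119134)) / 3 = -0.0890665
R(2,1) = -0.0923176 + (-0.0923176 − (-0.0947782))/3 = -0.0914974
R(3,1) = (4·(-0.0917963) − (-0.0923176)) / 3 = -0.0916225
R(2,2) = -0.0914974 + (-0.0914974 − (-0.0890665))/15 = -0.0916595
R(3,2) = -0.0916225 + (-0.0916225 − (-0.0914974))/15 = -0.0916308
R(3,3) = (64·(-0.0916308) − (-0.0916595)) / 63 = -0.0916303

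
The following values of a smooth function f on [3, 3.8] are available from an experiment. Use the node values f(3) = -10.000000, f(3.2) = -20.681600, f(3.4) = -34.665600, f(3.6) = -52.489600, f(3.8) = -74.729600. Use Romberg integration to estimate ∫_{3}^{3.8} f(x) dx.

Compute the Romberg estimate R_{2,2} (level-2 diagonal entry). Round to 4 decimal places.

R_{0,0} (trapezoid, 1 panel, h=0.8000): -33.891840
R_{1,0} (trapezoid, 2 panels, h=0.4000): -30.812160
R_{2,0} (trapezoid, 4 panels, h=0.2000): -30.040320
R_{1,1} = -30.812160 + (-30.812160 − (-33.891840))/3 = -29.785600
R_{2,1} = -30.040320 + (-30.040320 − (-30.812160))/3 = -29.783040
R_{2,2} = -29.783040 + (-29.783040 − (-29.785600))/15 = -29.782869

-29.7829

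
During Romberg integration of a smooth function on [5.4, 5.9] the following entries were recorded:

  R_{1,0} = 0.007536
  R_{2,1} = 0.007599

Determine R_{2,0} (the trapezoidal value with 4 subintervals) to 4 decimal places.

0.0076

From R_{2,1} = (4·R_{2,0} − R_{1,0})/3, solve for R_{2,0}:
4·R_{2,0} = 3·0.007599 + 0.007536 = 0.030333
R_{2,0} = 0.007583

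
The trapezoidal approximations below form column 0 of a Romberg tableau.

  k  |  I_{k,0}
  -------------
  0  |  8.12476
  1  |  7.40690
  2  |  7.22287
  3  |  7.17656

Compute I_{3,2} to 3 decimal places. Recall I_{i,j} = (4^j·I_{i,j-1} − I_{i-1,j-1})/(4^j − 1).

7.161

I_{2,1} = 7.22287 + (7.22287 − 7.40690)/3 = 7.16153
I_{3,1} = (4·7.17656 − 7.22287) / 3 = 7.16112
I_{3,2} = 7.16112 + (7.16112 − 7.16153)/15 = 7.16109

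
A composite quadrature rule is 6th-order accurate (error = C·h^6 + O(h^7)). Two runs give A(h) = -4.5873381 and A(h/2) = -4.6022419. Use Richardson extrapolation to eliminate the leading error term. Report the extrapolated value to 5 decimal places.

The leading error scales as h^6; refining by a factor of 2 reduces it by 2^6 = 64.
Extrapolated value = (64·A(h/2) − A(h)) / (64 − 1)
= (64·(-4.6022419) − (-4.5873381)) / 63
= -289.9561435 / 63 = -4.6024785

-4.60248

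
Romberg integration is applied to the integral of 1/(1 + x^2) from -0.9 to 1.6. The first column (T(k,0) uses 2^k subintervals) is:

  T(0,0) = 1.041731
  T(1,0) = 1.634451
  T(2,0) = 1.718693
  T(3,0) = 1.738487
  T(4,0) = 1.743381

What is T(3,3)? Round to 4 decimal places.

1.7450

T(1,1) = 1.634451 + (1.634451 − 1.041731)/3 = 1.832024
T(2,1) = (4·1.718693 − 1.634451) / 3 = 1.746774
T(3,1) = 1.738487 + (1.738487 − 1.718693)/3 = 1.745085
T(2,2) = 1.746774 + (1.746774 − 1.832024)/15 = 1.741091
T(3,2) = (16·1.745085 − 1.746774) / 15 = 1.744972
T(3,3) = 1.744972 + (1.744972 − 1.741091)/63 = 1.745034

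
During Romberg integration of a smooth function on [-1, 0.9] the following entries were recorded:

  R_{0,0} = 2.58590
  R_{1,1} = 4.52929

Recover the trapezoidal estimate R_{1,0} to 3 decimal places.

From R_{1,1} = (4·R_{1,0} − R_{0,0})/3, solve for R_{1,0}:
4·R_{1,0} = 3·4.52929 + 2.58590 = 16.17377
R_{1,0} = 4.04344

4.043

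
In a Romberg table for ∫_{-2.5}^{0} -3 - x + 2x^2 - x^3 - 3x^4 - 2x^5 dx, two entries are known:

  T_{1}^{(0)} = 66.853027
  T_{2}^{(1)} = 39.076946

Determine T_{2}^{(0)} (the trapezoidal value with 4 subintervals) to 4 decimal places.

From T_{2}^{(1)} = (4·T_{2}^{(0)} − T_{1}^{(0)})/3, solve for T_{2}^{(0)}:
4·T_{2}^{(0)} = 3·39.076946 + 66.853027 = 184.083865
T_{2}^{(0)} = 46.020966

46.0210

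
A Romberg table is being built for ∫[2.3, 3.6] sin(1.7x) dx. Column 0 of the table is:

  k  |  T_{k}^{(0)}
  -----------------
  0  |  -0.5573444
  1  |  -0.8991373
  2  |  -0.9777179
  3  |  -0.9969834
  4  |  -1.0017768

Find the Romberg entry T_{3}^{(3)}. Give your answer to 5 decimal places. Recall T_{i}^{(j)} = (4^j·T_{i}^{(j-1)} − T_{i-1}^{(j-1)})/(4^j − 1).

T_{1}^{(1)} = (4·(-0.8991373) − (-0.5573444)) / 3 = -1.0130683
T_{2}^{(1)} = -0.9777179 + (-0.9777179 − (-0.8991373))/3 = -1.0039114
T_{3}^{(1)} = -0.9969834 + (-0.9969834 − (-0.9777179))/3 = -1.0034052
T_{2}^{(2)} = -1.0039114 + (-1.0039114 − (-1.0130683))/15 = -1.0033009
T_{3}^{(2)} = (16·(-1.0034052) − (-1.0039114)) / 15 = -1.0033715
T_{3}^{(3)} = (64·(-1.0033715) − (-1.0033009)) / 63 = -1.0033726

-1.00337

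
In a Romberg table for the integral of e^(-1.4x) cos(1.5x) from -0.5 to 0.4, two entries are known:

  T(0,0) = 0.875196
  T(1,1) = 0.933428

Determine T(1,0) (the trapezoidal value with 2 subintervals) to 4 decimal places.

From T(1,1) = (4·T(1,0) − T(0,0))/3, solve for T(1,0):
4·T(1,0) = 3·0.933428 + 0.875196 = 3.675480
T(1,0) = 0.918870

0.9189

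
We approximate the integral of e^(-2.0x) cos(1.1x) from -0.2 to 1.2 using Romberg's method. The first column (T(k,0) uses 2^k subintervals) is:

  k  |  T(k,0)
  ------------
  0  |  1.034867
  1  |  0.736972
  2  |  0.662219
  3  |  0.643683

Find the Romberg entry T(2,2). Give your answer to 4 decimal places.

0.6373

Richardson extrapolation on the trapezoidal column (denominator 4−1=3):
T(1,1) = (4·0.736972 − 1.034867) / 3 = 0.637674
T(2,1) = 0.662219 + (0.662219 − 0.736972)/3 = 0.637301
T(2,2) = 0.637301 + (0.637301 − 0.637674)/15 = 0.637276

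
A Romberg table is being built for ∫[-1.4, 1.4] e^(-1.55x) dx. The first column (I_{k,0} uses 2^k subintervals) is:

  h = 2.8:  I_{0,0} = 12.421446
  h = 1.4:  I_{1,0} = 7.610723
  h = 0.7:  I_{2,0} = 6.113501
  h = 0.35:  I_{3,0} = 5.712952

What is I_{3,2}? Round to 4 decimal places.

5.5771

Richardson extrapolation on the trapezoidal column (denominator 4−1=3):
I_{2,1} = (4·6.113501 − 7.610723) / 3 = 5.614427
I_{3,1} = 5.712952 + (5.712952 − 6.113501)/3 = 5.579436
I_{3,2} = 5.579436 + (5.579436 − 5.614427)/15 = 5.577103
(Column j=1 coincides with Simpson's rule on the same nodes.)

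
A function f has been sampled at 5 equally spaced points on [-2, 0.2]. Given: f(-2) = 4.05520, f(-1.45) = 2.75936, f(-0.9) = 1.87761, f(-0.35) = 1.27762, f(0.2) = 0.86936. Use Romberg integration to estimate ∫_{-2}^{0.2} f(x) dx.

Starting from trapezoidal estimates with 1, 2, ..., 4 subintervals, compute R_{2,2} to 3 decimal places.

R_{0,0} (trapezoid, 1 panel, h=2.2000): 5.41702
R_{1,0} (trapezoid, 2 panels, h=1.1000): 4.77388
R_{2,0} (trapezoid, 4 panels, h=0.5500): 4.60728
R_{1,1} = 4.77388 + (4.77388 − 5.41702)/3 = 4.55950
R_{2,1} = 4.60728 + (4.60728 − 4.77388)/3 = 4.55175
R_{2,2} = 4.55175 + (4.55175 − 4.55950)/15 = 4.55123

4.551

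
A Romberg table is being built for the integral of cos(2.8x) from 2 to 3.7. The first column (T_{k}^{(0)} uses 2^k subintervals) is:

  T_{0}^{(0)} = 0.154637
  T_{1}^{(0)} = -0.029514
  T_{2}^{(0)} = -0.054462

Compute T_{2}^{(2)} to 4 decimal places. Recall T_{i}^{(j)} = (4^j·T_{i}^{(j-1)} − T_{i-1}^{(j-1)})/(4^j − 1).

-0.0609

T_{1}^{(1)} = (4·(-0.029514) − 0.154637) / 3 = -0.090898
T_{2}^{(1)} = -0.054462 + (-0.054462 − (-0.029514))/3 = -0.062778
T_{2}^{(2)} = -0.062778 + (-0.062778 − (-0.090898))/15 = -0.060903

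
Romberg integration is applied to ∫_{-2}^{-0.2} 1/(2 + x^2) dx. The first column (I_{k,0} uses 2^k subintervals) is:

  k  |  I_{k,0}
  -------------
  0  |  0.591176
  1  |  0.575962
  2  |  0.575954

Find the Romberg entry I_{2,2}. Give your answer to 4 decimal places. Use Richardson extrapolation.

0.5763

I_{1,1} = (4·0.575962 − 0.591176) / 3 = 0.570891
I_{2,1} = 0.575954 + (0.575954 − 0.575962)/3 = 0.575951
I_{2,2} = (16·0.575951 − 0.570891) / 15 = 0.576288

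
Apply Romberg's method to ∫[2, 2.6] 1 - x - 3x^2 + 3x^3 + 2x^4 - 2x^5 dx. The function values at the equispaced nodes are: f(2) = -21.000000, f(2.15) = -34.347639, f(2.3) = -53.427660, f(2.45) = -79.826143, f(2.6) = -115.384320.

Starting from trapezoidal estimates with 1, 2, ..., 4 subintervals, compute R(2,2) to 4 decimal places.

R(0,0) (trapezoid, 1 panel, h=0.6000): -40.915296
R(1,0) (trapezoid, 2 panels, h=0.3000): -36.485946
R(2,0) (trapezoid, 4 panels, h=0.1500): -35.369040
R(1,1) = -36.485946 + (-36.485946 − (-40.915296))/3 = -35.009496
R(2,1) = -35.369040 + (-35.369040 − (-36.485946))/3 = -34.996738
R(2,2) = -34.996738 + (-34.996738 − (-35.009496))/15 = -34.995887

-34.9959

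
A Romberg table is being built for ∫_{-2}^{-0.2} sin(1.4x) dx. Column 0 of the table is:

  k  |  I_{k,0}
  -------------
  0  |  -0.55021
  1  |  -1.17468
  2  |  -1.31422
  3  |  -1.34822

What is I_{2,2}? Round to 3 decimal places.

Richardson extrapolation on the trapezoidal column (denominator 4−1=3):
I_{1,1} = -1.17468 + (-1.17468 − (-0.55021))/3 = -1.38284
I_{2,1} = (4·(-1.31422) − (-1.17468)) / 3 = -1.36073
I_{2,2} = -1.36073 + (-1.36073 − (-1.38284))/15 = -1.35926

-1.359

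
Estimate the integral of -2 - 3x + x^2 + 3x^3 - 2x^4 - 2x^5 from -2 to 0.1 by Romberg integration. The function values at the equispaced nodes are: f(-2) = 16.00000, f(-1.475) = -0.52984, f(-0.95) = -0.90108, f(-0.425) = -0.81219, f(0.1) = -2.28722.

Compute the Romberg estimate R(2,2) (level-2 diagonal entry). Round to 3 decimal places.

R(0,0) (trapezoid, 1 panel, h=2.1000): 14.39842
R(1,0) (trapezoid, 2 panels, h=1.0500): 6.25308
R(2,0) (trapezoid, 4 panels, h=0.5250): 2.42197
R(1,1) = 6.25308 + (6.25308 − 14.39842)/3 = 3.53797
R(2,1) = 2.42197 + (2.42197 − 6.25308)/3 = 1.14493
R(2,2) = 1.14493 + (1.14493 − 3.53797)/15 = 0.98539

0.985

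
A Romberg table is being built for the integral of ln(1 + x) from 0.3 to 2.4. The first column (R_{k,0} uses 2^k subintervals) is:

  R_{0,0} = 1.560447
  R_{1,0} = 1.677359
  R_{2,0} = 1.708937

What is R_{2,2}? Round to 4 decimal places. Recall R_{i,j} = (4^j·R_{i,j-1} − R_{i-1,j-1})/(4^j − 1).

Richardson extrapolation on the trapezoidal column (denominator 4−1=3):
R_{1,1} = 1.677359 + (1.677359 − 1.560447)/3 = 1.716330
R_{2,1} = 1.708937 + (1.708937 − 1.677359)/3 = 1.719463
R_{2,2} = (16·1.719463 − 1.716330) / 15 = 1.719672
(Column j=1 coincides with Simpson's rule on the same nodes.)

1.7197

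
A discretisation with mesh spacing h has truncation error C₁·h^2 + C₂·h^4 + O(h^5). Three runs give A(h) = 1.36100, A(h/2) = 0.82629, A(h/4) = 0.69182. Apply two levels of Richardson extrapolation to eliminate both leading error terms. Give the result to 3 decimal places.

0.647

First eliminate the h^2 term (factor 2^2 = 4):
  B₁ = (4·0.82629 − 1.36100)/3 = 0.64805
  B₂ = (4·0.69182 − 0.82629)/3 = 0.64700
Then eliminate the h^4 term (factor 2^4 = 16):
  (16·0.64700 − 0.64805)/15 = 0.64693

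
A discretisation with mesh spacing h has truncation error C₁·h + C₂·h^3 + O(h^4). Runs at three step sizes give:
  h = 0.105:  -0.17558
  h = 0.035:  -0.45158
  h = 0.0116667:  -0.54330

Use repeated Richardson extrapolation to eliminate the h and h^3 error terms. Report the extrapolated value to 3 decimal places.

-0.589

First eliminate the h term (factor 3^1 = 3):
  B₁ = (3·(-0.45158) − (-0.17558))/2 = -0.58958
  B₂ = (3·(-0.54330) − (-0.45158))/2 = -0.58916
Then eliminate the h^3 term (factor 3^3 = 27):
  (27·(-0.58916) − (-0.58958))/26 = -0.58914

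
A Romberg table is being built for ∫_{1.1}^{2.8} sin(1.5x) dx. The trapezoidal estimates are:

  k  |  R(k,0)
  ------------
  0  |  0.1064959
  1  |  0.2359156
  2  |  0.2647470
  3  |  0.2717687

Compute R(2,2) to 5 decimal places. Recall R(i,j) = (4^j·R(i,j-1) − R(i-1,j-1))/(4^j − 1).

R(1,1) = 0.2359156 + (0.2359156 − 0.1064959)/3 = 0.2790555
R(2,1) = 0.2647470 + (0.2647470 − 0.2359156)/3 = 0.2743575
R(2,2) = (16·0.2743575 − 0.2790555) / 15 = 0.2740443
(Column j=1 coincides with Simpson's rule on the same nodes.)

0.27404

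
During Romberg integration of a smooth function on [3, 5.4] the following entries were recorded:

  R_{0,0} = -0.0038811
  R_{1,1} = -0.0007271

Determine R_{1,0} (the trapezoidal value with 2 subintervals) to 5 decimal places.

From R_{1,1} = (4·R_{1,0} − R_{0,0})/3, solve for R_{1,0}:
4·R_{1,0} = 3·(-0.0007271) + (-0.0038811) = -0.0060624
R_{1,0} = -0.0015156

-0.00152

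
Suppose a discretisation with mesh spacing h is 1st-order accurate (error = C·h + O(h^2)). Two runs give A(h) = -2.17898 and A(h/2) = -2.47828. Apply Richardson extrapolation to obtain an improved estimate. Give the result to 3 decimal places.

Extrapolated value = (2·A(h/2) − A(h)) / (2 − 1)
= (2·(-2.47828) − (-2.17898)) / 1
= -2.77758 / 1 = -2.77758

-2.778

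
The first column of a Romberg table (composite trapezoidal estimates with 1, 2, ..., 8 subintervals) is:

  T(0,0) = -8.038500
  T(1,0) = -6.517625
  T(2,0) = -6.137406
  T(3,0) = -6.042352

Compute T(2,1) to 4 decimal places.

T(2,1) = -6.137406 + (-6.137406 − (-6.517625))/3 = -6.010666

-6.0107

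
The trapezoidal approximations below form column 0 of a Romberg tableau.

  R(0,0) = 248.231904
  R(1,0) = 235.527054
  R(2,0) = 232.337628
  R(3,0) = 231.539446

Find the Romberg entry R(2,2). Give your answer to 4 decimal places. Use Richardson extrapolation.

R(1,1) = 235.527054 + (235.527054 − 248.231904)/3 = 231.292104
R(2,1) = (4·232.337628 − 235.527054) / 3 = 231.274486
R(2,2) = (16·231.274486 − 231.292104) / 15 = 231.273311

231.2733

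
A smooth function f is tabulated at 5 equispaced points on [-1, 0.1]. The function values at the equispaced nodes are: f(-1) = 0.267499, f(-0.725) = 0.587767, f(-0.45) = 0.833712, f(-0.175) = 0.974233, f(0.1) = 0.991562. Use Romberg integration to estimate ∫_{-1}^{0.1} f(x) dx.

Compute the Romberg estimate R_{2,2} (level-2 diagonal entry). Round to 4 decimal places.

0.8409

R_{0,0} (trapezoid, 1 panel, h=1.1000): 0.692484
R_{1,0} (trapezoid, 2 panels, h=0.5500): 0.804783
R_{2,0} (trapezoid, 4 panels, h=0.2750): 0.831942
R_{1,1} = 0.804783 + (0.804783 − 0.692484)/3 = 0.842216
R_{2,1} = 0.831942 + (0.831942 − 0.804783)/3 = 0.840995
R_{2,2} = 0.840995 + (0.840995 − 0.842216)/15 = 0.840914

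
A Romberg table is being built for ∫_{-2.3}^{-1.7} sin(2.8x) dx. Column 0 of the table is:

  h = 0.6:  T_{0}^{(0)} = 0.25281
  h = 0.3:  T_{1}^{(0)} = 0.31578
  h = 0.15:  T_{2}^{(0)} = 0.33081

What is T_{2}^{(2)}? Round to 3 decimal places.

T_{1}^{(1)} = (4·0.31578 − 0.25281) / 3 = 0.33677
T_{2}^{(1)} = 0.33081 + (0.33081 − 0.31578)/3 = 0.33582
T_{2}^{(2)} = 0.33582 + (0.33582 − 0.33677)/15 = 0.33576

0.336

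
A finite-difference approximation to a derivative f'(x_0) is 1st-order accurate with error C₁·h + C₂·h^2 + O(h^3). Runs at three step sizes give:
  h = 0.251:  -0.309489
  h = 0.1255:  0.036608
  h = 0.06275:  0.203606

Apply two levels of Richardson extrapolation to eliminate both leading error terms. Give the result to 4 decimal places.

0.3666

First eliminate the h term (factor 2^1 = 2):
  B₁ = (2·0.036608 − (-0.309489))/1 = 0.382705
  B₂ = (2·0.203606 − 0.036608)/1 = 0.370604
Then eliminate the h^2 term (factor 2^2 = 4):
  (4·0.370604 − 0.382705)/3 = 0.366570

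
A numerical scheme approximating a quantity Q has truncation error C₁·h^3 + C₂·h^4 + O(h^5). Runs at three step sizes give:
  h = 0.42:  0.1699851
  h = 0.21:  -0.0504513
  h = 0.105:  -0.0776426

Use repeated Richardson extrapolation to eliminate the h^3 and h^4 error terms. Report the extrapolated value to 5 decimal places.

-0.08150

First eliminate the h^3 term (factor 2^3 = 8):
  B₁ = (8·(-0.0504513) − 0.1699851)/7 = -0.0819422
  B₂ = (8·(-0.0776426) − (-0.0504513))/7 = -0.0815271
Then eliminate the h^4 term (factor 2^4 = 16):
  (16·(-0.0815271) − (-0.0819422))/15 = -0.0814994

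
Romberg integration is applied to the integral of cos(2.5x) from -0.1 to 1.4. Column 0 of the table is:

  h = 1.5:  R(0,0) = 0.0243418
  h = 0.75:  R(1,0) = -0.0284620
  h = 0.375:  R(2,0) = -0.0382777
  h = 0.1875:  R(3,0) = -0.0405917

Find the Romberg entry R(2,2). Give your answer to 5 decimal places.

Richardson extrapolation on the trapezoidal column (denominator 4−1=3):
R(1,1) = (4·(-0.0284620) − 0.0243418) / 3 = -0.0460633
R(2,1) = -0.0382777 + (-0.0382777 − (-0.0284620))/3 = -0.0415496
R(2,2) = -0.0415496 + (-0.0415496 − (-0.0460633))/15 = -0.0412487
(Column j=1 coincides with Simpson's rule on the same nodes.)

-0.04125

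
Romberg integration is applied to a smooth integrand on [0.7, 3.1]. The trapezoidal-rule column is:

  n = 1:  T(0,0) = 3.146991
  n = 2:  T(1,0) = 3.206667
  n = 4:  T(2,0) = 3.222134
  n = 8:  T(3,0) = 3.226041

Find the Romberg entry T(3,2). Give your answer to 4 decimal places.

Richardson extrapolation on the trapezoidal column (denominator 4−1=3):
T(2,1) = 3.222134 + (3.222134 − 3.206667)/3 = 3.227290
T(3,1) = (4·3.226041 − 3.222134) / 3 = 3.227343
T(3,2) = (16·3.227343 − 3.227290) / 15 = 3.227347
(Column j=1 coincides with Simpson's rule on the same nodes.)

3.2273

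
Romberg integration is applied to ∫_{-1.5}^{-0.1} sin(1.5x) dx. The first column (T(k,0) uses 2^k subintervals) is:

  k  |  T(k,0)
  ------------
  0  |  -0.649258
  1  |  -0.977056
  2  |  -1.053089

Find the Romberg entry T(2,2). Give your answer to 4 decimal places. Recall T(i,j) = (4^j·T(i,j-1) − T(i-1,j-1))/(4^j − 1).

Richardson extrapolation on the trapezoidal column (denominator 4−1=3):
T(1,1) = -0.977056 + (-0.977056 − (-0.649258))/3 = -1.086322
T(2,1) = -1.053089 + (-1.053089 − (-0.977056))/3 = -1.078433
T(2,2) = (16·(-1.078433) − (-1.086322)) / 15 = -1.077907
(Column j=1 coincides with Simpson's rule on the same nodes.)

-1.0779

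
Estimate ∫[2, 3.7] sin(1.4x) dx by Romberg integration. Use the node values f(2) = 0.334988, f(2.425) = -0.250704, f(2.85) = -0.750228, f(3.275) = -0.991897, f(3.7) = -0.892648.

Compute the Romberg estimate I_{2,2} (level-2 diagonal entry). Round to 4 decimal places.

I_{0,0} (trapezoid, 1 panel, h=1.7000): -0.474011
I_{1,0} (trapezoid, 2 panels, h=0.8500): -0.874699
I_{2,0} (trapezoid, 4 panels, h=0.4250): -0.965455
I_{1,1} = -0.874699 + (-0.874699 − (-0.474011))/3 = -1.008262
I_{2,1} = -0.965455 + (-0.965455 − (-0.874699))/3 = -0.995707
I_{2,2} = -0.995707 + (-0.995707 − (-1.008262))/15 = -0.994870

-0.9949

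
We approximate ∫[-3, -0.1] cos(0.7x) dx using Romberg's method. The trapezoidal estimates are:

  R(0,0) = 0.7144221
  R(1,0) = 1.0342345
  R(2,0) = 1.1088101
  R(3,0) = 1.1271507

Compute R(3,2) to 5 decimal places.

1.13324

R(2,1) = (4·1.1088101 − 1.0342345) / 3 = 1.1336686
R(3,1) = 1.1271507 + (1.1271507 − 1.1088101)/3 = 1.1332642
R(3,2) = 1.1332642 + (1.1332642 − 1.1336686)/15 = 1.1332372
(Column j=1 coincides with Simpson's rule on the same nodes.)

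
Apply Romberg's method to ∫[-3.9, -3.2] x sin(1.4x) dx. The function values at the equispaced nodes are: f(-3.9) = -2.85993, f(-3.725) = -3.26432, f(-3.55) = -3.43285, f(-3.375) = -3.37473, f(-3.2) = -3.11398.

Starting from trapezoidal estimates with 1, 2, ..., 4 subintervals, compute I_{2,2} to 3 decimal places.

-2.298

I_{0,0} (trapezoid, 1 panel, h=0.7000): -2.09087
I_{1,0} (trapezoid, 2 panels, h=0.3500): -2.24693
I_{2,0} (trapezoid, 4 panels, h=0.1750): -2.28530
I_{1,1} = -2.24693 + (-2.24693 − (-2.09087))/3 = -2.29895
I_{2,1} = -2.28530 + (-2.28530 − (-2.24693))/3 = -2.29809
I_{2,2} = -2.29809 + (-2.29809 − (-2.29895))/15 = -2.29803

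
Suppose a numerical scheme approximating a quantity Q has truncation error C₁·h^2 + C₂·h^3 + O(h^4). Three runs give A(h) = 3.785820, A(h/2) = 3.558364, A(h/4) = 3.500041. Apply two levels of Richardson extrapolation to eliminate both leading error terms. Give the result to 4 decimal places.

3.4803

First eliminate the h^2 term (factor 2^2 = 4):
  B₁ = (4·3.558364 − 3.785820)/3 = 3.482545
  B₂ = (4·3.500041 − 3.558364)/3 = 3.480600
Then eliminate the h^3 term (factor 2^3 = 8):
  (8·3.480600 − 3.482545)/7 = 3.480322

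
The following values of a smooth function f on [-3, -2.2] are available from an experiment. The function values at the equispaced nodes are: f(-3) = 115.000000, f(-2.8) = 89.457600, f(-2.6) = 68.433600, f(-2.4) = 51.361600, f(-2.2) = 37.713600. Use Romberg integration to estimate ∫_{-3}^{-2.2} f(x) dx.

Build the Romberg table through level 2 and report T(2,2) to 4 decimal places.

T(0,0) (trapezoid, 1 panel, h=0.8000): 61.085440
T(1,0) (trapezoid, 2 panels, h=0.4000): 57.916160
T(2,0) (trapezoid, 4 panels, h=0.2000): 57.121920
T(1,1) = 57.916160 + (57.916160 − 61.085440)/3 = 56.859733
T(2,1) = 57.121920 + (57.121920 − 57.916160)/3 = 56.857173
T(2,2) = 56.857173 + (56.857173 − 56.859733)/15 = 56.857002

56.8570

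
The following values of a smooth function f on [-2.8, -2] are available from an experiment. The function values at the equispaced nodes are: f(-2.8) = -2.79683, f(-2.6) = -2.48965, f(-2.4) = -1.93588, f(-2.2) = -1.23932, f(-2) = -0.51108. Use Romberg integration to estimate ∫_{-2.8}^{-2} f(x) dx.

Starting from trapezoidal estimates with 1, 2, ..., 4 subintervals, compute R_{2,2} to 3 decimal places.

R_{0,0} (trapezoid, 1 panel, h=0.8000): -1.32316
R_{1,0} (trapezoid, 2 panels, h=0.4000): -1.43593
R_{2,0} (trapezoid, 4 panels, h=0.2000): -1.46376
R_{1,1} = -1.43593 + (-1.43593 − (-1.32316))/3 = -1.47352
R_{2,1} = -1.46376 + (-1.46376 − (-1.43593))/3 = -1.47304
R_{2,2} = -1.47304 + (-1.47304 − (-1.47352))/15 = -1.47301

-1.473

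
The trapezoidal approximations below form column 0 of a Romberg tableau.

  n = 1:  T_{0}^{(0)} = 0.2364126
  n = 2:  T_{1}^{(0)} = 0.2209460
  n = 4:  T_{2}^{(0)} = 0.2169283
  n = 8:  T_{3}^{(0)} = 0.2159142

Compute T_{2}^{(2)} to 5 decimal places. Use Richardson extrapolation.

0.21558

Richardson extrapolation on the trapezoidal column (denominator 4−1=3):
T_{1}^{(1)} = 0.2209460 + (0.2209460 − 0.2364126)/3 = 0.2157905
T_{2}^{(1)} = (4·0.2169283 − 0.2209460) / 3 = 0.2155891
T_{2}^{(2)} = 0.2155891 + (0.2155891 − 0.2157905)/15 = 0.2155757
(Column j=1 coincides with Simpson's rule on the same nodes.)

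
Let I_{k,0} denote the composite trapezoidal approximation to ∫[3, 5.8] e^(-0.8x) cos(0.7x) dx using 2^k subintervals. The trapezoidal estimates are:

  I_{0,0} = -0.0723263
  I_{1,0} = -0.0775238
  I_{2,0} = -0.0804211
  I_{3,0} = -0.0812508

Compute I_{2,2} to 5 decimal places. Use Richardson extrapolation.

-0.08153

Richardson extrapolation on the trapezoidal column (denominator 4−1=3):
I_{1,1} = (4·(-0.0775238) − (-0.0723263)) / 3 = -0.0792563
I_{2,1} = -0.0804211 + (-0.0804211 − (-0.0775238))/3 = -0.0813869
I_{2,2} = -0.0813869 + (-0.0813869 − (-0.0792563))/15 = -0.0815289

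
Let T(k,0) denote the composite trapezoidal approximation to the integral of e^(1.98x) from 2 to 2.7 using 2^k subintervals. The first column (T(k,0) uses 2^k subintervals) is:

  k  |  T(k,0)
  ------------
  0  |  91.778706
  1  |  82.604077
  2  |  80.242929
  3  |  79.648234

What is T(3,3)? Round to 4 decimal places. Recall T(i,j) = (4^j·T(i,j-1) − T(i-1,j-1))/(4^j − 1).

T(1,1) = 82.604077 + (82.604077 − 91.778706)/3 = 79.545867
T(2,1) = (4·80.242929 − 82.604077) / 3 = 79.455880
T(3,1) = (4·79.648234 − 80.242929) / 3 = 79.450002
T(2,2) = 79.455880 + (79.455880 − 79.545867)/15 = 79.449881
T(3,2) = (16·79.450002 − 79.455880) / 15 = 79.449610
T(3,3) = 79.449610 + (79.449610 − 79.449881)/63 = 79.449606

79.4496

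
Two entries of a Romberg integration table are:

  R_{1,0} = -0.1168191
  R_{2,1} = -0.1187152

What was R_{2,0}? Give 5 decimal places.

From R_{2,1} = (4·R_{2,0} − R_{1,0})/3, solve for R_{2,0}:
4·R_{2,0} = 3·(-0.1187152) + (-0.1168191) = -0.4729647
R_{2,0} = -0.1182412

-0.11824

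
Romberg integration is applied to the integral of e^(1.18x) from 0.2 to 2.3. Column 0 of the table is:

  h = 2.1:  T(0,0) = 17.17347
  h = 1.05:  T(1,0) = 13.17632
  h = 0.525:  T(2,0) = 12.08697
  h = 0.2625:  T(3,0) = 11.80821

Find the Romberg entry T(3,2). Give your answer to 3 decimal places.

11.715

T(2,1) = 12.08697 + (12.08697 − 13.17632)/3 = 11.72385
T(3,1) = (4·11.80821 − 12.08697) / 3 = 11.71529
T(3,2) = (16·11.71529 − 11.72385) / 15 = 11.71472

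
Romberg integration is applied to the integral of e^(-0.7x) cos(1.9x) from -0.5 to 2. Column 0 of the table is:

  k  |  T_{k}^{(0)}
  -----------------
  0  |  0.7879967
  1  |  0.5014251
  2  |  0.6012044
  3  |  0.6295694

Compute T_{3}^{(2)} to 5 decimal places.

0.63933

Richardson extrapolation on the trapezoidal column (denominator 4−1=3):
T_{2}^{(1)} = (4·0.6012044 − 0.5014251) / 3 = 0.6344642
T_{3}^{(1)} = (4·0.6295694 − 0.6012044) / 3 = 0.6390244
T_{3}^{(2)} = (16·0.6390244 − 0.6344642) / 15 = 0.6393284
(Column j=1 coincides with Simpson's rule on the same nodes.)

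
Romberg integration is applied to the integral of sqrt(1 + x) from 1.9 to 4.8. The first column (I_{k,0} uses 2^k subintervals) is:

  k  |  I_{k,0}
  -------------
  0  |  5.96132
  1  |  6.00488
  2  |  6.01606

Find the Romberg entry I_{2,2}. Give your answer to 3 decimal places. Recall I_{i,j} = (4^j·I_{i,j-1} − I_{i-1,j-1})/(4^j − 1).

6.020

I_{1,1} = (4·6.00488 − 5.96132) / 3 = 6.01940
I_{2,1} = (4·6.01606 − 6.00488) / 3 = 6.01979
I_{2,2} = (16·6.01979 − 6.01940) / 15 = 6.01982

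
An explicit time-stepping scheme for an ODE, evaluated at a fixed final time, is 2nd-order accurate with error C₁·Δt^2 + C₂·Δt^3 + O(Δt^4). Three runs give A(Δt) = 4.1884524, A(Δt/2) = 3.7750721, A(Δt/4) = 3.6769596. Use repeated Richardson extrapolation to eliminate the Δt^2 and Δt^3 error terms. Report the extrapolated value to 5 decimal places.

3.64525

First eliminate the Δt^2 term (factor 2^2 = 4):
  B₁ = (4·3.7750721 − 4.1884524)/3 = 3.6372787
  B₂ = (4·3.6769596 − 3.7750721)/3 = 3.6442554
Then eliminate the Δt^3 term (factor 2^3 = 8):
  (8·3.6442554 − 3.6372787)/7 = 3.6452521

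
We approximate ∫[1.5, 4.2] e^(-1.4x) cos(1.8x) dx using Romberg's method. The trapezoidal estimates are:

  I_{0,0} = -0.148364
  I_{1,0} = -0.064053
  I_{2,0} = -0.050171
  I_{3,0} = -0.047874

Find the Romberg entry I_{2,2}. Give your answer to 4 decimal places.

Richardson extrapolation on the trapezoidal column (denominator 4−1=3):
I_{1,1} = -0.064053 + (-0.064053 − (-0.148364))/3 = -0.035949
I_{2,1} = (4·(-0.050171) − (-0.064053)) / 3 = -0.045544
I_{2,2} = (16·(-0.045544) − (-0.035949)) / 15 = -0.046184

-0.0462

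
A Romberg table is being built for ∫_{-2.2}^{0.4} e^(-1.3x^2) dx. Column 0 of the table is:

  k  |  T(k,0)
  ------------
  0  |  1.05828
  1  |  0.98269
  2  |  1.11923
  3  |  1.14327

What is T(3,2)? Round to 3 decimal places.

Richardson extrapolation on the trapezoidal column (denominator 4−1=3):
T(2,1) = 1.11923 + (1.11923 − 0.98269)/3 = 1.16474
T(3,1) = (4·1.14327 − 1.11923) / 3 = 1.15128
T(3,2) = 1.15128 + (1.15128 − 1.16474)/15 = 1.15038

1.150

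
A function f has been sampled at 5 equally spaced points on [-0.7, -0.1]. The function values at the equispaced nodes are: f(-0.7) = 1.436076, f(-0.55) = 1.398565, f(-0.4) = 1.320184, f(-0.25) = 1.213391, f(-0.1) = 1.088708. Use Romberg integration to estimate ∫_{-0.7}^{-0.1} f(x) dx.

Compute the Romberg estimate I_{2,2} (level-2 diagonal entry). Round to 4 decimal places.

0.7807

I_{0,0} (trapezoid, 1 panel, h=0.6000): 0.757435
I_{1,0} (trapezoid, 2 panels, h=0.3000): 0.774773
I_{2,0} (trapezoid, 4 panels, h=0.1500): 0.779180
I_{1,1} = 0.774773 + (0.774773 − 0.757435)/3 = 0.780552
I_{2,1} = 0.779180 + (0.779180 − 0.774773)/3 = 0.780649
I_{2,2} = 0.780649 + (0.780649 − 0.780552)/15 = 0.780655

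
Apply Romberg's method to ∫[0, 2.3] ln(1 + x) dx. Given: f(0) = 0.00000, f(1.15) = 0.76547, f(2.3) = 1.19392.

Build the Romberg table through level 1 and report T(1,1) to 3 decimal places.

1.631

T(0,0) (trapezoid, 1 panel, h=2.3000): 1.37301
T(1,0) (trapezoid, 2 panels, h=1.1500): 1.56679
T(1,1) = 1.56679 + (1.56679 − 1.37301)/3 = 1.63138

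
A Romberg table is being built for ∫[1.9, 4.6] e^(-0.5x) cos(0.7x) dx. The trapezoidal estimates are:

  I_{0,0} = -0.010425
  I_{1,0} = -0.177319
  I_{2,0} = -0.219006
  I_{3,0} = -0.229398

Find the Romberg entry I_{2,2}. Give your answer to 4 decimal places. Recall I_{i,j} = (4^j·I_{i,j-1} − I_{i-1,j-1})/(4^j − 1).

I_{1,1} = -0.177319 + (-0.177319 − (-0.010425))/3 = -0.232950
I_{2,1} = -0.219006 + (-0.219006 − (-0.177319))/3 = -0.232902
I_{2,2} = -0.232902 + (-0.232902 − (-0.232950))/15 = -0.232899

-0.2329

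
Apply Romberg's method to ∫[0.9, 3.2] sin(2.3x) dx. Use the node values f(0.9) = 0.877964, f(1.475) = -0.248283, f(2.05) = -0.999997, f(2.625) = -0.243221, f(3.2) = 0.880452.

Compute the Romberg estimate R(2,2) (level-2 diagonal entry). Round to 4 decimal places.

R(0,0) (trapezoid, 1 panel, h=2.3000): 2.022178
R(1,0) (trapezoid, 2 panels, h=1.1500): -0.138907
R(2,0) (trapezoid, 4 panels, h=0.5750): -0.352068
R(1,1) = -0.138907 + (-0.138907 − 2.022178)/3 = -0.859269
R(2,1) = -0.352068 + (-0.352068 − (-0.138907))/3 = -0.423122
R(2,2) = -0.423122 + (-0.423122 − (-0.859269))/15 = -0.394046

-0.3940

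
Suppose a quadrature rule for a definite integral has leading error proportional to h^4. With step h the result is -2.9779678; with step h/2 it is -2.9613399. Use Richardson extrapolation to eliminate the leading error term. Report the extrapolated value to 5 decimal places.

The leading error scales as h^4; refining by a factor of 2 reduces it by 2^4 = 16.
Extrapolated value = (16·A(h/2) − A(h)) / (16 − 1)
= (16·(-2.9613399) − (-2.9779678)) / 15
= -44.4034706 / 15 = -2.9602314

-2.96023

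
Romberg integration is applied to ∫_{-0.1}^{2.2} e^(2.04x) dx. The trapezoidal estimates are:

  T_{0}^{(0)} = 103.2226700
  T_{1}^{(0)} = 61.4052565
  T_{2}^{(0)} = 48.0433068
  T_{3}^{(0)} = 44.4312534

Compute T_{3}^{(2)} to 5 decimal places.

Richardson extrapolation on the trapezoidal column (denominator 4−1=3):
T_{2}^{(1)} = (4·48.0433068 − 61.4052565) / 3 = 43.5893236
T_{3}^{(1)} = (4·44.4312534 − 48.0433068) / 3 = 43.2272356
T_{3}^{(2)} = (16·43.2272356 − 43.5893236) / 15 = 43.2030964
(Column j=1 coincides with Simpson's rule on the same nodes.)

43.20310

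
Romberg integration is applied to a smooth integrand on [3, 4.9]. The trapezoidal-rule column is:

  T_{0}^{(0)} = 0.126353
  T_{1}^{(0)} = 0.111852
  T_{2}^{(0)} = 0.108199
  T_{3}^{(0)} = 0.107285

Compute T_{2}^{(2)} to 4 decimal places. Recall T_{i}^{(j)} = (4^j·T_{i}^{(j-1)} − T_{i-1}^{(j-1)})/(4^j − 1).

0.1070

Richardson extrapolation on the trapezoidal column (denominator 4−1=3):
T_{1}^{(1)} = 0.111852 + (0.111852 − 0.126353)/3 = 0.107018
T_{2}^{(1)} = (4·0.108199 − 0.111852) / 3 = 0.106981
T_{2}^{(2)} = (16·0.106981 − 0.107018) / 15 = 0.106979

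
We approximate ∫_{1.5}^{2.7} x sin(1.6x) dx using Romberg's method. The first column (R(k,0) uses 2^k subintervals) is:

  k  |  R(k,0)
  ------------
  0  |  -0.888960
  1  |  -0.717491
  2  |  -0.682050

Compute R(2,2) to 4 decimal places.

Richardson extrapolation on the trapezoidal column (denominator 4−1=3):
R(1,1) = (4·(-0.717491) − (-0.888960)) / 3 = -0.660335
R(2,1) = -0.682050 + (-0.682050 − (-0.717491))/3 = -0.670236
R(2,2) = -0.670236 + (-0.670236 − (-0.660335))/15 = -0.670896

-0.6709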